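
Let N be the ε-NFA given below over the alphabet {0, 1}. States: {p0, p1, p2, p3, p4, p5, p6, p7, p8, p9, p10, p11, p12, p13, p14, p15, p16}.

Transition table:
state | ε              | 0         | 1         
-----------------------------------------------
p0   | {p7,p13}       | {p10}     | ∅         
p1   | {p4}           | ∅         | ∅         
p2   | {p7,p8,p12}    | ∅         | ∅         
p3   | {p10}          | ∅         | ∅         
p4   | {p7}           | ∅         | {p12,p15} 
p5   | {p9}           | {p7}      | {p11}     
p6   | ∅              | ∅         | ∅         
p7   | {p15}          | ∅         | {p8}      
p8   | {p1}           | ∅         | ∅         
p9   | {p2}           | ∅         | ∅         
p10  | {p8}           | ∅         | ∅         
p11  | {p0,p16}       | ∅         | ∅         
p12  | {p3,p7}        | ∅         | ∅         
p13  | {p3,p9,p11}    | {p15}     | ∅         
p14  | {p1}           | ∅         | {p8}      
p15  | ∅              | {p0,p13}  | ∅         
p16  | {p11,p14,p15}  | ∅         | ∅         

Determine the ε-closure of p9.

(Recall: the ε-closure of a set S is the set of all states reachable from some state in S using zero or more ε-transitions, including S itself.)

Start with {p9}.
From p9 via ε: add p2.
From p2 via ε: add p7, p8, p12.
From p7 via ε: add p15.
From p8 via ε: add p1.
From p12 via ε: add p3.
From p1 via ε: add p4.
From p3 via ε: add p10.
No new states can be added; the closed set is {p1, p2, p3, p4, p7, p8, p9, p10, p12, p15}.

{p1, p2, p3, p4, p7, p8, p9, p10, p12, p15}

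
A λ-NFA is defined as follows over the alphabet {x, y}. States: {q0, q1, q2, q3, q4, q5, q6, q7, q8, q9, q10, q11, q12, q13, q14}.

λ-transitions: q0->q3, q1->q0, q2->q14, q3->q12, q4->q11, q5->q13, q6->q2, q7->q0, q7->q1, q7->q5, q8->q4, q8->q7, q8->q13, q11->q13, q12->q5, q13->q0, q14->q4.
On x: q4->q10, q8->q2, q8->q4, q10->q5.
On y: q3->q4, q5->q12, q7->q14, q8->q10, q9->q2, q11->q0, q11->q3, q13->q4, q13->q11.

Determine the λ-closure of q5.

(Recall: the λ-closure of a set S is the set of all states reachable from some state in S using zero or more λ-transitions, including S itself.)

{q0, q3, q5, q12, q13}

Start with {q5}.
From q5 via λ: add q13.
From q13 via λ: add q0.
From q0 via λ: add q3.
From q3 via λ: add q12.
No new states can be added; the closed set is {q0, q3, q5, q12, q13}.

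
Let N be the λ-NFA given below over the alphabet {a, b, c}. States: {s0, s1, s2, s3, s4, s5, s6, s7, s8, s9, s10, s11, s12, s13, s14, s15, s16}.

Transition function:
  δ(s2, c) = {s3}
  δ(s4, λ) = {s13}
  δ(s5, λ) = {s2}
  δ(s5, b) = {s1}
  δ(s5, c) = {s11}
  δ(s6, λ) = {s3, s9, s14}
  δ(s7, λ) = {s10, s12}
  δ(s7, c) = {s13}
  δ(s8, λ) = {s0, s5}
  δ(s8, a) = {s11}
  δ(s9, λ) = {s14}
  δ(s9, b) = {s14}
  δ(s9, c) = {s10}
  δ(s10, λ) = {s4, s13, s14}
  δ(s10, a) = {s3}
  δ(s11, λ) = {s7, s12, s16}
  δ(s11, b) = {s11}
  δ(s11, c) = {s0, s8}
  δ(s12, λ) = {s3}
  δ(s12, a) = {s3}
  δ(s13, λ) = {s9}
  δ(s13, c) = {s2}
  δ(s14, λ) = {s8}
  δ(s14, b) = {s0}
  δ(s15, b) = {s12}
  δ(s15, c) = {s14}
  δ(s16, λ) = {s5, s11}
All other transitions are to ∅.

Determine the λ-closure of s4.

{s0, s2, s4, s5, s8, s9, s13, s14}

Start with {s4}.
From s4 via λ: add s13.
From s13 via λ: add s9.
From s9 via λ: add s14.
From s14 via λ: add s8.
From s8 via λ: add s0, s5.
From s5 via λ: add s2.
No new states can be added; the closed set is {s0, s2, s4, s5, s8, s9, s13, s14}.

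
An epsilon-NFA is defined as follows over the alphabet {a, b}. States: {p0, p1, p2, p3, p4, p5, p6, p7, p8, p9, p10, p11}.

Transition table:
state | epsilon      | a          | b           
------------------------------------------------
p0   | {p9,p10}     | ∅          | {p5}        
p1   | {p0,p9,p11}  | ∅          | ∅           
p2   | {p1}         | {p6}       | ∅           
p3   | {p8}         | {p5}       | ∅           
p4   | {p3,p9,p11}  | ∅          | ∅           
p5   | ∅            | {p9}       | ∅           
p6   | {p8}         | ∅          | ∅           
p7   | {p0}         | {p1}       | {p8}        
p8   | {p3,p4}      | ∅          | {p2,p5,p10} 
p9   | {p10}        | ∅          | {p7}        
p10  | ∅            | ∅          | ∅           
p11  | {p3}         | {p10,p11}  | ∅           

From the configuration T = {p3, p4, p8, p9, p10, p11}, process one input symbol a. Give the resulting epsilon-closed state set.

{p3, p4, p5, p8, p9, p10, p11}

p3 on a → {p5}.
p11 on a → {p10, p11}.
No a-transition from p4, p8, p9, p10.
Union after reading a: {p5, p10, p11}.
Now take the epsilon-closure:
From p11 via epsilon: add p3.
From p3 via epsilon: add p8.
From p8 via epsilon: add p4.
From p4 via epsilon: add p9.
No new states can be added; the closed set is {p3, p4, p5, p8, p9, p10, p11}.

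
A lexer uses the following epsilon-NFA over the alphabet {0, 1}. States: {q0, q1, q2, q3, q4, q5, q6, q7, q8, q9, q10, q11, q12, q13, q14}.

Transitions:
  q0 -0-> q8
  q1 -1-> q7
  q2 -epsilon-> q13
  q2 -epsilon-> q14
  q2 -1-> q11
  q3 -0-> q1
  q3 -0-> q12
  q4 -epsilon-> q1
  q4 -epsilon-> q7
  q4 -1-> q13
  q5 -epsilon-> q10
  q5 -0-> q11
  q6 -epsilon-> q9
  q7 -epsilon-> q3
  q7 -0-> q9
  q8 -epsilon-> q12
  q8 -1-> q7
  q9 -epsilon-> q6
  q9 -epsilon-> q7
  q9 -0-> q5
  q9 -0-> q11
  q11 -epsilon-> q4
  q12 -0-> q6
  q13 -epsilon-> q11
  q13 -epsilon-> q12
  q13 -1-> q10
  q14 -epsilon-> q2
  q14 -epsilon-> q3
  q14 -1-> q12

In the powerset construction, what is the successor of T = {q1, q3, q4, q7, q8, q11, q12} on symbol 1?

{q1, q3, q4, q7, q11, q12, q13}

q1 on 1 → {q7}.
q4 on 1 → {q13}.
q8 on 1 → {q7}.
No 1-transition from q3, q7, q11, q12.
Union after reading 1: {q7, q13}.
Now take the epsilon-closure:
From q7 via epsilon: add q3.
From q13 via epsilon: add q11, q12.
From q11 via epsilon: add q4.
From q4 via epsilon: add q1.
No new states can be added; the closed set is {q1, q3, q4, q7, q11, q12, q13}.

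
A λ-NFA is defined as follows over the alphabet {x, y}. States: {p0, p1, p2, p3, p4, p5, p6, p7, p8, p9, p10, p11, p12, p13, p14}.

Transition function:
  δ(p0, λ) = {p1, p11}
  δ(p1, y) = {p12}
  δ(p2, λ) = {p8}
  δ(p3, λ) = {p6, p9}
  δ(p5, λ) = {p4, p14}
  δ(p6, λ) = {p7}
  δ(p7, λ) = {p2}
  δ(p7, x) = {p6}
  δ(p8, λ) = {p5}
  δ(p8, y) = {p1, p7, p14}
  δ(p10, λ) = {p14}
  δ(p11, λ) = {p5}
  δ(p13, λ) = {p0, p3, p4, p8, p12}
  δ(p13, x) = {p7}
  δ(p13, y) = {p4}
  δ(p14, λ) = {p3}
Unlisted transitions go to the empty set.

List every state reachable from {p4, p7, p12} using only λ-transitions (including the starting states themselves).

Start with {p4, p7, p12}.
From p7 via λ: add p2.
From p2 via λ: add p8.
From p8 via λ: add p5.
From p5 via λ: add p14.
From p14 via λ: add p3.
From p3 via λ: add p6, p9.
No new states can be added; the closed set is {p2, p3, p4, p5, p6, p7, p8, p9, p12, p14}.

{p2, p3, p4, p5, p6, p7, p8, p9, p12, p14}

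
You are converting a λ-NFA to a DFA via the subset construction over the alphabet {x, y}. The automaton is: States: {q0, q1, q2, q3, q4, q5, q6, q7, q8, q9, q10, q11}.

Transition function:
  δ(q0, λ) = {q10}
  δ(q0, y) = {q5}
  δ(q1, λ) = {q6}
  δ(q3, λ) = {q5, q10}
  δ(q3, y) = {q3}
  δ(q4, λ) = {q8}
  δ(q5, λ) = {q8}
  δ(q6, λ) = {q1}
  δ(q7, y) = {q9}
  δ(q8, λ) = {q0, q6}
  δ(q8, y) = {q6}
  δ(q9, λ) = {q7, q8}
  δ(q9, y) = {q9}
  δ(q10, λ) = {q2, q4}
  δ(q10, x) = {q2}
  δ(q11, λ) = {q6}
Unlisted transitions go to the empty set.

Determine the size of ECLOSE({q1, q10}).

Start with {q1, q10}.
From q1 via λ: add q6.
From q10 via λ: add q2, q4.
From q4 via λ: add q8.
From q8 via λ: add q0.
λ-closure = {q0, q1, q2, q4, q6, q8, q10}, which has 7 states.

7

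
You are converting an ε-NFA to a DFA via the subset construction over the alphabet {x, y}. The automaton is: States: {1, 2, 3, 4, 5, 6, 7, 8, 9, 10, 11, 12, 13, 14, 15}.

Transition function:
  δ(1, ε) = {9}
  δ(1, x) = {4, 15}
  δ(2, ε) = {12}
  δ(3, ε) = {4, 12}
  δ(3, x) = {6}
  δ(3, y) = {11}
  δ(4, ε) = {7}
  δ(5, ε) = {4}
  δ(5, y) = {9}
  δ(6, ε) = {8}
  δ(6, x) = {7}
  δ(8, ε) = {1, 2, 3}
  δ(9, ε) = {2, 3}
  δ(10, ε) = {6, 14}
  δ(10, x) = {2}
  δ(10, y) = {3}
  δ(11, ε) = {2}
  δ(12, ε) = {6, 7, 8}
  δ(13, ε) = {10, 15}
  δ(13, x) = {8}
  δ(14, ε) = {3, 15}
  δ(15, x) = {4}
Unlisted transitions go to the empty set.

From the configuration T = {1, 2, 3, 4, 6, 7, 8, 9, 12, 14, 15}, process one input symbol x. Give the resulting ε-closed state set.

{1, 2, 3, 4, 6, 7, 8, 9, 12, 15}

1 on x → {4, 15}.
3 on x → {6}.
6 on x → {7}.
15 on x → {4}.
No x-transition from 2, 4, 7, 8, 9, 12, 14.
Union after reading x: {4, 6, 7, 15}.
Now take the ε-closure:
From 6 via ε: add 8.
From 8 via ε: add 1, 2, 3.
From 1 via ε: add 9.
From 2 via ε: add 12.
No new states can be added; the closed set is {1, 2, 3, 4, 6, 7, 8, 9, 12, 15}.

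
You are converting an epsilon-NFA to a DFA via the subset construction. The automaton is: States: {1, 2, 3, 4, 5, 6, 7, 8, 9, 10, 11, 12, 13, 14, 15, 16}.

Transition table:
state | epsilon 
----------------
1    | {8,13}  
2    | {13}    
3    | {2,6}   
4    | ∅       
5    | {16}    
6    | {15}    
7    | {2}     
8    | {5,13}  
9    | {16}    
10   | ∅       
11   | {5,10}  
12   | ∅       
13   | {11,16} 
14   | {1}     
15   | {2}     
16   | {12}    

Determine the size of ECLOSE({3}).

Start with {3}.
From 3 via epsilon: add 2, 6.
From 2 via epsilon: add 13.
From 6 via epsilon: add 15.
From 13 via epsilon: add 11, 16.
From 11 via epsilon: add 5, 10.
From 16 via epsilon: add 12.
epsilon-closure = {2, 3, 5, 6, 10, 11, 12, 13, 15, 16}, which has 10 states.

10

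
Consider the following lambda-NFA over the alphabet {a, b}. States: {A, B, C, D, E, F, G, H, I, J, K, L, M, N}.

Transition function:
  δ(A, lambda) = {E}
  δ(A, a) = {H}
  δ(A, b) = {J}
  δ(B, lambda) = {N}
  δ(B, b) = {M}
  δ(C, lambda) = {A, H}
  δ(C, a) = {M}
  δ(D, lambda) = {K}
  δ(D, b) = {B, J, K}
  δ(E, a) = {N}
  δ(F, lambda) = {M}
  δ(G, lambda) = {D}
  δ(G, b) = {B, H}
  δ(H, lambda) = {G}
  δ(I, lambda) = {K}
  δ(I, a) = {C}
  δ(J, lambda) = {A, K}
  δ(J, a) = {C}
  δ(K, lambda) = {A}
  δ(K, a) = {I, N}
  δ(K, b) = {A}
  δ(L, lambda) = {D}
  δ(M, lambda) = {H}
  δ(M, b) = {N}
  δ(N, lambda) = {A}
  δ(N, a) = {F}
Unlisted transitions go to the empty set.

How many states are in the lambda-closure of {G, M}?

7

Start with {G, M}.
From G via lambda: add D.
From M via lambda: add H.
From D via lambda: add K.
From K via lambda: add A.
From A via lambda: add E.
lambda-closure = {A, D, E, G, H, K, M}, which has 7 states.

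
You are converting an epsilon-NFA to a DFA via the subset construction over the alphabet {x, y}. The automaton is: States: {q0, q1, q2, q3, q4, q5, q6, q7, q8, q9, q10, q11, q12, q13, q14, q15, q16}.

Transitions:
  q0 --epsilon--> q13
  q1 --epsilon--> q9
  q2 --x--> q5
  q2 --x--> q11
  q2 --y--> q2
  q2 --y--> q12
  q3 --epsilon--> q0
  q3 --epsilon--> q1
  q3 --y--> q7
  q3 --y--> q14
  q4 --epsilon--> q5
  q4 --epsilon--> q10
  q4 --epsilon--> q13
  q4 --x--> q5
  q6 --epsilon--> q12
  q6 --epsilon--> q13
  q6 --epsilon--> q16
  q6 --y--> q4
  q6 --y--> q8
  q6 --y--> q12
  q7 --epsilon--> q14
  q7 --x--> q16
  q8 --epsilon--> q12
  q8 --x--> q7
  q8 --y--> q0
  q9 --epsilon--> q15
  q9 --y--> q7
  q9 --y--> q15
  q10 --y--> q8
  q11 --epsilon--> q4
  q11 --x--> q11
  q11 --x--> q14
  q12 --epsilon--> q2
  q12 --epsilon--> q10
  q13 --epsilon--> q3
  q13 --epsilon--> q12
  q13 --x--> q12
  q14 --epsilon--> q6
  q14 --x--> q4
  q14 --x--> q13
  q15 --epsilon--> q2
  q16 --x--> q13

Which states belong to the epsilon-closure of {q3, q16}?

{q0, q1, q2, q3, q9, q10, q12, q13, q15, q16}

Start with {q3, q16}.
From q3 via epsilon: add q0, q1.
From q0 via epsilon: add q13.
From q1 via epsilon: add q9.
From q9 via epsilon: add q15.
From q13 via epsilon: add q12.
From q12 via epsilon: add q2, q10.
No new states can be added; the closed set is {q0, q1, q2, q3, q9, q10, q12, q13, q15, q16}.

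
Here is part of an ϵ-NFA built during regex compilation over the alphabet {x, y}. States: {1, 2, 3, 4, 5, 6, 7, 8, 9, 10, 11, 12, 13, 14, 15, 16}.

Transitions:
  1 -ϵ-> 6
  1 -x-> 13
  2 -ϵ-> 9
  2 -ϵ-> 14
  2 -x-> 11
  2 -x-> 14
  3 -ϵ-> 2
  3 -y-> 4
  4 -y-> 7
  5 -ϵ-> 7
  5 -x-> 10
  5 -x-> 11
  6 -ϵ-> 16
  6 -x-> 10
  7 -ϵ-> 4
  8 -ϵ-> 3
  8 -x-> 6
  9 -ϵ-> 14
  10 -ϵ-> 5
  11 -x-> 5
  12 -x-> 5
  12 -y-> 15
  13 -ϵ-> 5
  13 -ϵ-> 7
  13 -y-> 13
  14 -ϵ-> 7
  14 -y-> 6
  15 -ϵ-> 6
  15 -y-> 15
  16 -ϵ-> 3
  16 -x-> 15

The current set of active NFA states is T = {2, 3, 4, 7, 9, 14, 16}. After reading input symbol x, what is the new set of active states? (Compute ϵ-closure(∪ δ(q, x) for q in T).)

{2, 3, 4, 6, 7, 9, 11, 14, 15, 16}

2 on x → {11, 14}.
16 on x → {15}.
No x-transition from 3, 4, 7, 9, 14.
Union after reading x: {11, 14, 15}.
Now take the ϵ-closure:
From 14 via ϵ: add 7.
From 15 via ϵ: add 6.
From 6 via ϵ: add 16.
From 7 via ϵ: add 4.
From 16 via ϵ: add 3.
From 3 via ϵ: add 2.
From 2 via ϵ: add 9.
No new states can be added; the closed set is {2, 3, 4, 6, 7, 9, 11, 14, 15, 16}.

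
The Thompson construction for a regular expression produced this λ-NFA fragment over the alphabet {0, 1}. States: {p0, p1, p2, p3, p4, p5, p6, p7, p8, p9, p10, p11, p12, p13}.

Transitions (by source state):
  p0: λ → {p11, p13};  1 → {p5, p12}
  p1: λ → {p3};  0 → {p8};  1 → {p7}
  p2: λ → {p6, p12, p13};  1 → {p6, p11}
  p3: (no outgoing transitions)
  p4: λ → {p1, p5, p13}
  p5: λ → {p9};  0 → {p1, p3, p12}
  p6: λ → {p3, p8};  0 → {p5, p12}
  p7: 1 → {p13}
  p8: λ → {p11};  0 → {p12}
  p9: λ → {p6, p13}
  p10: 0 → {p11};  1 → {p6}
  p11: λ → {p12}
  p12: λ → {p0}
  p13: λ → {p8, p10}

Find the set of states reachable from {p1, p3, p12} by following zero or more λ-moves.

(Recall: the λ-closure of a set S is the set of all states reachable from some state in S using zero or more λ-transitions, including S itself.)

Start with {p1, p3, p12}.
From p12 via λ: add p0.
From p0 via λ: add p11, p13.
From p13 via λ: add p8, p10.
No new states can be added; the closed set is {p0, p1, p3, p8, p10, p11, p12, p13}.

{p0, p1, p3, p8, p10, p11, p12, p13}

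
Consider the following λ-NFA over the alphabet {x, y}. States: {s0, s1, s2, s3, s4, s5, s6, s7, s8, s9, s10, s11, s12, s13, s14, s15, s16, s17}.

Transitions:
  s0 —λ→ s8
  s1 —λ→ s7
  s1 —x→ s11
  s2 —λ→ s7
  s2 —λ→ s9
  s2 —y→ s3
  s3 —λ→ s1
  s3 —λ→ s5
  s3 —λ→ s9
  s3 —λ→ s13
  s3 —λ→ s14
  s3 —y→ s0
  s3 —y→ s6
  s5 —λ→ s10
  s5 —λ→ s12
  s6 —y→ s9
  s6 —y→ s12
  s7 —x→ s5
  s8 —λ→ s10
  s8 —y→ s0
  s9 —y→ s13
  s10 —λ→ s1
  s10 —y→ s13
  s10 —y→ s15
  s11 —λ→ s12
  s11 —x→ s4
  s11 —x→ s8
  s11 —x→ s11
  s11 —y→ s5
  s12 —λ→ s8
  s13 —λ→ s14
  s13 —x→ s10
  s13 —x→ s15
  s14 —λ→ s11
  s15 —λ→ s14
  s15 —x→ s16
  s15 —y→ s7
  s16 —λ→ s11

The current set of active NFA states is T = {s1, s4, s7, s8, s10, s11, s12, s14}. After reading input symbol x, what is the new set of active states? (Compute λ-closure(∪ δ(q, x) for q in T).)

s1 on x → {s11}.
s7 on x → {s5}.
s11 on x → {s4, s8, s11}.
No x-transition from s4, s8, s10, s12, s14.
Union after reading x: {s4, s5, s8, s11}.
Now take the λ-closure:
From s5 via λ: add s10, s12.
From s10 via λ: add s1.
From s1 via λ: add s7.
No new states can be added; the closed set is {s1, s4, s5, s7, s8, s10, s11, s12}.

{s1, s4, s5, s7, s8, s10, s11, s12}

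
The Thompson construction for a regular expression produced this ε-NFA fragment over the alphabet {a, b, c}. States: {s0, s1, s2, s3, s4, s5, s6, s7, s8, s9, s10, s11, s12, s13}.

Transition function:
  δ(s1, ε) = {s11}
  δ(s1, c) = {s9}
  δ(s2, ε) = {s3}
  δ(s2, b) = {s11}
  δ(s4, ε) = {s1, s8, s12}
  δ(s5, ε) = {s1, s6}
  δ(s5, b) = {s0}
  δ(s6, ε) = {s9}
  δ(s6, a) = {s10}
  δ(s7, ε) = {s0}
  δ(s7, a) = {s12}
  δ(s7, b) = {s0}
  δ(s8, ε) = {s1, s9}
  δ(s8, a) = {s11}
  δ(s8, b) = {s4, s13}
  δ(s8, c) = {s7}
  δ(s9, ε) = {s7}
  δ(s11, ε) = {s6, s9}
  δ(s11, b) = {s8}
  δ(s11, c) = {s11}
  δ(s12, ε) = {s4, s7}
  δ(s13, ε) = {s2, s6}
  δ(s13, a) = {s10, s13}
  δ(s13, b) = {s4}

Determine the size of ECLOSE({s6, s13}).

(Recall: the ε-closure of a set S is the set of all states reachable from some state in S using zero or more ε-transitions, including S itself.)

Start with {s6, s13}.
From s6 via ε: add s9.
From s13 via ε: add s2.
From s2 via ε: add s3.
From s9 via ε: add s7.
From s7 via ε: add s0.
ε-closure = {s0, s2, s3, s6, s7, s9, s13}, which has 7 states.

7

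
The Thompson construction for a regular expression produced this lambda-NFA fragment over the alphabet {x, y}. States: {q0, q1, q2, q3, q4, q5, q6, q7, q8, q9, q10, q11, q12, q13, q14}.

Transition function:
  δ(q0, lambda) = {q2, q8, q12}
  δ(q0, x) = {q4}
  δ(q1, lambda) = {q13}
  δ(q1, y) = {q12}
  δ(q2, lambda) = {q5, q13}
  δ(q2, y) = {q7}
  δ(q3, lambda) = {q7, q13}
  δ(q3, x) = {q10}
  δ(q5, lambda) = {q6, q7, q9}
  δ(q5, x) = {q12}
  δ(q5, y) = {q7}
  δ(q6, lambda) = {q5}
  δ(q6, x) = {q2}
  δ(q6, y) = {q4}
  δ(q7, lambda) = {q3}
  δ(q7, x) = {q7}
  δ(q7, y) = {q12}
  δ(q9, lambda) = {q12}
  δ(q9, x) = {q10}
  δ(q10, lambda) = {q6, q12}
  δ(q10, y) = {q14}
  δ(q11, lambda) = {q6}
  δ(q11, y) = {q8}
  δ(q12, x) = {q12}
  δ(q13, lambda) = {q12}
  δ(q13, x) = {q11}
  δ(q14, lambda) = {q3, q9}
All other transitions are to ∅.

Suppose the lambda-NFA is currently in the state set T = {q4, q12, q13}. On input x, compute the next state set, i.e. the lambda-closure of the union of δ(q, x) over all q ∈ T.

q12 on x → {q12}.
q13 on x → {q11}.
No x-transition from q4.
Union after reading x: {q11, q12}.
Now take the lambda-closure:
From q11 via lambda: add q6.
From q6 via lambda: add q5.
From q5 via lambda: add q7, q9.
From q7 via lambda: add q3.
From q3 via lambda: add q13.
No new states can be added; the closed set is {q3, q5, q6, q7, q9, q11, q12, q13}.

{q3, q5, q6, q7, q9, q11, q12, q13}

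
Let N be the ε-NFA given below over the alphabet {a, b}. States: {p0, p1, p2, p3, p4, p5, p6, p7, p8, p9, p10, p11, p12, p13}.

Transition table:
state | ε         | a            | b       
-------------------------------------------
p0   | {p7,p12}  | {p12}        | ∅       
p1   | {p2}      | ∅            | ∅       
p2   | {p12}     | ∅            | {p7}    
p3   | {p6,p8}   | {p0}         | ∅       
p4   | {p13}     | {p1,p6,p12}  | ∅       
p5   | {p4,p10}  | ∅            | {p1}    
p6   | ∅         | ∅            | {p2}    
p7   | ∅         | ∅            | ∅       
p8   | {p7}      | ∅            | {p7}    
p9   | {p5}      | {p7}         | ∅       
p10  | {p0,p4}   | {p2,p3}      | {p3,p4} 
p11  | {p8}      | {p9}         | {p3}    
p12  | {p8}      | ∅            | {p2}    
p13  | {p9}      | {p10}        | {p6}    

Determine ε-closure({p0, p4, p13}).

{p0, p4, p5, p7, p8, p9, p10, p12, p13}

Start with {p0, p4, p13}.
From p0 via ε: add p7, p12.
From p13 via ε: add p9.
From p9 via ε: add p5.
From p12 via ε: add p8.
From p5 via ε: add p10.
No new states can be added; the closed set is {p0, p4, p5, p7, p8, p9, p10, p12, p13}.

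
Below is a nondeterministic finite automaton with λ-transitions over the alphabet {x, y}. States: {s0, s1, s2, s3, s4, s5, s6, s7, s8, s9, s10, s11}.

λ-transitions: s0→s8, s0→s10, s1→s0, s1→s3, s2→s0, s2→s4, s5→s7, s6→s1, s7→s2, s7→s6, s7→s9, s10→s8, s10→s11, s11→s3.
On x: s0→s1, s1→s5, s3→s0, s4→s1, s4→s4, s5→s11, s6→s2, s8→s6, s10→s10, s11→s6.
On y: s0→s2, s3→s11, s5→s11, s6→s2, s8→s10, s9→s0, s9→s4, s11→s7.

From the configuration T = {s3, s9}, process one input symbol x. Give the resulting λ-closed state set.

s3 on x → {s0}.
No x-transition from s9.
Union after reading x: {s0}.
Now take the λ-closure:
From s0 via λ: add s8, s10.
From s10 via λ: add s11.
From s11 via λ: add s3.
No new states can be added; the closed set is {s0, s3, s8, s10, s11}.

{s0, s3, s8, s10, s11}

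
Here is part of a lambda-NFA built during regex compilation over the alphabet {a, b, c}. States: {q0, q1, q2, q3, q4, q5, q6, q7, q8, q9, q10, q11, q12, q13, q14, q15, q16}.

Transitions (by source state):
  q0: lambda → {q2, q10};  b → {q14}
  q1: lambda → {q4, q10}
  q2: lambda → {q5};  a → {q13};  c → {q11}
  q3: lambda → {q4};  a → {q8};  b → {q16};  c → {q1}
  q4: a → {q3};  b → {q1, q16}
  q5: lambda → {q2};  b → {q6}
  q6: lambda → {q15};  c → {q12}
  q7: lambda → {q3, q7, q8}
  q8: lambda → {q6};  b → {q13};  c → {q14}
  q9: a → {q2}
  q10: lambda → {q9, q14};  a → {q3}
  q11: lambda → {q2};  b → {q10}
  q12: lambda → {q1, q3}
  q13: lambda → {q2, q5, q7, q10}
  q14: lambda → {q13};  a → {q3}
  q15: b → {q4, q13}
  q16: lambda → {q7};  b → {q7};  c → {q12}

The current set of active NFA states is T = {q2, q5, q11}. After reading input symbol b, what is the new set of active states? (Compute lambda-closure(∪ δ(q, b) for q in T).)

q5 on b → {q6}.
q11 on b → {q10}.
No b-transition from q2.
Union after reading b: {q6, q10}.
Now take the lambda-closure:
From q6 via lambda: add q15.
From q10 via lambda: add q9, q14.
From q14 via lambda: add q13.
From q13 via lambda: add q2, q5, q7.
From q7 via lambda: add q3, q8.
From q3 via lambda: add q4.
No new states can be added; the closed set is {q2, q3, q4, q5, q6, q7, q8, q9, q10, q13, q14, q15}.

{q2, q3, q4, q5, q6, q7, q8, q9, q10, q13, q14, q15}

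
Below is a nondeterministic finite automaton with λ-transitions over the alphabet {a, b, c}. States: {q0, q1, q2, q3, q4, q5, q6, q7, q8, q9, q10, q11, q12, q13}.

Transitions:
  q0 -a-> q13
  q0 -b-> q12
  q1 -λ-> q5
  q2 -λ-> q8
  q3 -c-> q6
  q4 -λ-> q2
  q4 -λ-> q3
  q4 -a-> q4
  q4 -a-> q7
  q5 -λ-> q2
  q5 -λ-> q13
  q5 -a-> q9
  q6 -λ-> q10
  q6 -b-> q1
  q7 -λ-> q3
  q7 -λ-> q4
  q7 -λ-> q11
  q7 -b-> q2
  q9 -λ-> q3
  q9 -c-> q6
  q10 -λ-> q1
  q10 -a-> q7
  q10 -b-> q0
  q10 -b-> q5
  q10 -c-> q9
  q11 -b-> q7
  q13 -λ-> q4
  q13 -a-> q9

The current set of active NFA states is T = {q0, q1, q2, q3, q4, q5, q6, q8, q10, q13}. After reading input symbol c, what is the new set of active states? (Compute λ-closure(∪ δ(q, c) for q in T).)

q3 on c → {q6}.
q10 on c → {q9}.
No c-transition from q0, q1, q2, q4, q5, q6, q8, q13.
Union after reading c: {q6, q9}.
Now take the λ-closure:
From q6 via λ: add q10.
From q9 via λ: add q3.
From q10 via λ: add q1.
From q1 via λ: add q5.
From q5 via λ: add q2, q13.
From q2 via λ: add q8.
From q13 via λ: add q4.
No new states can be added; the closed set is {q1, q2, q3, q4, q5, q6, q8, q9, q10, q13}.

{q1, q2, q3, q4, q5, q6, q8, q9, q10, q13}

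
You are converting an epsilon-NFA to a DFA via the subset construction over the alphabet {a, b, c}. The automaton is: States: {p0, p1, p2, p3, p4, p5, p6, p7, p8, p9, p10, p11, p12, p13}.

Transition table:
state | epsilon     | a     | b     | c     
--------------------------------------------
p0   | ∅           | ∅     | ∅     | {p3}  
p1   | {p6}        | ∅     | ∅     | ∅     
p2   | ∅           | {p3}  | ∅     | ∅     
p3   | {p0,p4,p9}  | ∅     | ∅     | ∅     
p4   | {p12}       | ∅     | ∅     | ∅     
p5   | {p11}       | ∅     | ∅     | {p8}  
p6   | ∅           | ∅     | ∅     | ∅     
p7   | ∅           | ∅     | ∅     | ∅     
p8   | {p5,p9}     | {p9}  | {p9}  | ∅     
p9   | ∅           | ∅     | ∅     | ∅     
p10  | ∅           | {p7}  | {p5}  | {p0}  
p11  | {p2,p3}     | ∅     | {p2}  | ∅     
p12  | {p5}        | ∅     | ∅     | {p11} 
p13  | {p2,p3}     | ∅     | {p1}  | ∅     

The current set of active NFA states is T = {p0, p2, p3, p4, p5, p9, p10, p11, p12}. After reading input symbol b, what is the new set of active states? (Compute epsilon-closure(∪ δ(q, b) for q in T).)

{p0, p2, p3, p4, p5, p9, p11, p12}

p10 on b → {p5}.
p11 on b → {p2}.
No b-transition from p0, p2, p3, p4, p5, p9, p12.
Union after reading b: {p2, p5}.
Now take the epsilon-closure:
From p5 via epsilon: add p11.
From p11 via epsilon: add p3.
From p3 via epsilon: add p0, p4, p9.
From p4 via epsilon: add p12.
No new states can be added; the closed set is {p0, p2, p3, p4, p5, p9, p11, p12}.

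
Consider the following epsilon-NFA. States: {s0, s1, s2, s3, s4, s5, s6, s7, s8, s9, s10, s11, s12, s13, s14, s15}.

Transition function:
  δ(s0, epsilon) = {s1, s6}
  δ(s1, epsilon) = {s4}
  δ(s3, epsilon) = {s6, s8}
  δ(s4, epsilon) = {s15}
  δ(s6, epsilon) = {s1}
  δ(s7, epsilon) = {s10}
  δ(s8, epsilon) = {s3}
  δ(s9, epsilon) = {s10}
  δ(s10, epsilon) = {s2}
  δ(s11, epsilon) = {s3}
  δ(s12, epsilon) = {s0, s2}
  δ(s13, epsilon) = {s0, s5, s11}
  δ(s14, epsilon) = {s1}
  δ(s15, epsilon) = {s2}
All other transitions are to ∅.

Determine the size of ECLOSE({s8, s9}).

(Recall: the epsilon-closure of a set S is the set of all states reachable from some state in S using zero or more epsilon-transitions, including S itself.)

9

Start with {s8, s9}.
From s8 via epsilon: add s3.
From s9 via epsilon: add s10.
From s3 via epsilon: add s6.
From s10 via epsilon: add s2.
From s6 via epsilon: add s1.
From s1 via epsilon: add s4.
From s4 via epsilon: add s15.
epsilon-closure = {s1, s2, s3, s4, s6, s8, s9, s10, s15}, which has 9 states.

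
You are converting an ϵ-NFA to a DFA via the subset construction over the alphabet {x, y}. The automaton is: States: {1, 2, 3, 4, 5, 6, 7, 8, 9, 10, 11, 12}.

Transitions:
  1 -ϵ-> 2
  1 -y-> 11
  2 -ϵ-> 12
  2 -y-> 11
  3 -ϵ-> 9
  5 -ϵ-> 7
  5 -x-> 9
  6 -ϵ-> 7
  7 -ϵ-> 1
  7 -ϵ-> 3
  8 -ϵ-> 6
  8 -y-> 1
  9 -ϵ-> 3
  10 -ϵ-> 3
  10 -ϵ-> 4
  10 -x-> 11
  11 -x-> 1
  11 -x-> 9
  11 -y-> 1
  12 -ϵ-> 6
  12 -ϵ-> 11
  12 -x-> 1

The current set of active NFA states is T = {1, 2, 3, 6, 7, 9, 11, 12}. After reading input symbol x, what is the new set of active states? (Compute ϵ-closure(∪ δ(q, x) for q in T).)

{1, 2, 3, 6, 7, 9, 11, 12}

11 on x → {1, 9}.
12 on x → {1}.
No x-transition from 1, 2, 3, 6, 7, 9.
Union after reading x: {1, 9}.
Now take the ϵ-closure:
From 1 via ϵ: add 2.
From 9 via ϵ: add 3.
From 2 via ϵ: add 12.
From 12 via ϵ: add 6, 11.
From 6 via ϵ: add 7.
No new states can be added; the closed set is {1, 2, 3, 6, 7, 9, 11, 12}.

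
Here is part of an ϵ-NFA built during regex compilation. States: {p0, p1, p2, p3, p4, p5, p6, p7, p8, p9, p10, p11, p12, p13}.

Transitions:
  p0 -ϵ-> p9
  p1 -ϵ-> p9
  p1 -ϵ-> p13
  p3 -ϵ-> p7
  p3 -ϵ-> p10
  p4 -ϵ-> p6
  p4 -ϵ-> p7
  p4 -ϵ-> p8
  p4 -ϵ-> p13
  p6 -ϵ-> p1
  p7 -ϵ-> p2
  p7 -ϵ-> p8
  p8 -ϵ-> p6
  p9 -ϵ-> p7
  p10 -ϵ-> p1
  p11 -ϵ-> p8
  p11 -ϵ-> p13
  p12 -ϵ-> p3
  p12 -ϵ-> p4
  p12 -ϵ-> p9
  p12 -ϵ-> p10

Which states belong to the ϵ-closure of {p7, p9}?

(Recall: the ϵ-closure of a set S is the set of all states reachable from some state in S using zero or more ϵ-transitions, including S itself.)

Start with {p7, p9}.
From p7 via ϵ: add p2, p8.
From p8 via ϵ: add p6.
From p6 via ϵ: add p1.
From p1 via ϵ: add p13.
No new states can be added; the closed set is {p1, p2, p6, p7, p8, p9, p13}.

{p1, p2, p6, p7, p8, p9, p13}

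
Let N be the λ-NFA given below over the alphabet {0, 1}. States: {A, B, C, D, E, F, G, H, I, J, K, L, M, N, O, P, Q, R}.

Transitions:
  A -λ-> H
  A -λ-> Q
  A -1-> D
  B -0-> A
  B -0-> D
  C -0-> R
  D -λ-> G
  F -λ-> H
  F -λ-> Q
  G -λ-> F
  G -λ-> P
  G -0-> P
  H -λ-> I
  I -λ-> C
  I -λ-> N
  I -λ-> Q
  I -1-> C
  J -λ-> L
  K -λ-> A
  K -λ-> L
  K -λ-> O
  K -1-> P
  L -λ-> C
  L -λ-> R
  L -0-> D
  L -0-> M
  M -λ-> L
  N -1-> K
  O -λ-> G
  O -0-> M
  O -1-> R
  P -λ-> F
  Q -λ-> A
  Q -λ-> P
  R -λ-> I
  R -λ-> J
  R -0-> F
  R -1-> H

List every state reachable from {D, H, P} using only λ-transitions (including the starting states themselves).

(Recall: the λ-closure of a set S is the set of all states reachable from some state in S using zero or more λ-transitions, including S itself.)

Start with {D, H, P}.
From D via λ: add G.
From H via λ: add I.
From P via λ: add F.
From F via λ: add Q.
From I via λ: add C, N.
From Q via λ: add A.
No new states can be added; the closed set is {A, C, D, F, G, H, I, N, P, Q}.

{A, C, D, F, G, H, I, N, P, Q}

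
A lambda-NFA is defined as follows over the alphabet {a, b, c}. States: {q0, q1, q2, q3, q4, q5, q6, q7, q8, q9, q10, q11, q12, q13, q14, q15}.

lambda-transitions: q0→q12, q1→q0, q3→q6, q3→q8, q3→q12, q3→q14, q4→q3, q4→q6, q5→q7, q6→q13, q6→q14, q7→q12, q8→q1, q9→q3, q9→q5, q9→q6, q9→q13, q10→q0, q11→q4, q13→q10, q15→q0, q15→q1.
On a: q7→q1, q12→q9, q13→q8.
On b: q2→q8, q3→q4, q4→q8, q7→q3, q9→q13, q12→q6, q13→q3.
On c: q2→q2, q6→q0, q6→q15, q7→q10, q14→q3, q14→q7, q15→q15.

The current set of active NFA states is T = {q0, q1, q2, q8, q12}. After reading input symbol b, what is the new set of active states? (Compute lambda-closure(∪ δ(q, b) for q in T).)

{q0, q1, q6, q8, q10, q12, q13, q14}

q2 on b → {q8}.
q12 on b → {q6}.
No b-transition from q0, q1, q8.
Union after reading b: {q6, q8}.
Now take the lambda-closure:
From q6 via lambda: add q13, q14.
From q8 via lambda: add q1.
From q1 via lambda: add q0.
From q13 via lambda: add q10.
From q0 via lambda: add q12.
No new states can be added; the closed set is {q0, q1, q6, q8, q10, q12, q13, q14}.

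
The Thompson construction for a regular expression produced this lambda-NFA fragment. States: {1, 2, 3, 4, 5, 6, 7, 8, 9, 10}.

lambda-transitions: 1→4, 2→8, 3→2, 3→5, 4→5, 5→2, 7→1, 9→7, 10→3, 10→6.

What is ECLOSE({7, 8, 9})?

{1, 2, 4, 5, 7, 8, 9}

Start with {7, 8, 9}.
From 7 via lambda: add 1.
From 1 via lambda: add 4.
From 4 via lambda: add 5.
From 5 via lambda: add 2.
No new states can be added; the closed set is {1, 2, 4, 5, 7, 8, 9}.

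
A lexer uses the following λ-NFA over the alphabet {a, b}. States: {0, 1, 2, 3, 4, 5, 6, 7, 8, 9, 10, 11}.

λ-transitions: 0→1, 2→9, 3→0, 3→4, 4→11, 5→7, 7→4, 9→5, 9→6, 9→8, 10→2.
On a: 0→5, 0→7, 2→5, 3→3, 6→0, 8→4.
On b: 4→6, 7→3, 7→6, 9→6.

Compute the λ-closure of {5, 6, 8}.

{4, 5, 6, 7, 8, 11}

Start with {5, 6, 8}.
From 5 via λ: add 7.
From 7 via λ: add 4.
From 4 via λ: add 11.
No new states can be added; the closed set is {4, 5, 6, 7, 8, 11}.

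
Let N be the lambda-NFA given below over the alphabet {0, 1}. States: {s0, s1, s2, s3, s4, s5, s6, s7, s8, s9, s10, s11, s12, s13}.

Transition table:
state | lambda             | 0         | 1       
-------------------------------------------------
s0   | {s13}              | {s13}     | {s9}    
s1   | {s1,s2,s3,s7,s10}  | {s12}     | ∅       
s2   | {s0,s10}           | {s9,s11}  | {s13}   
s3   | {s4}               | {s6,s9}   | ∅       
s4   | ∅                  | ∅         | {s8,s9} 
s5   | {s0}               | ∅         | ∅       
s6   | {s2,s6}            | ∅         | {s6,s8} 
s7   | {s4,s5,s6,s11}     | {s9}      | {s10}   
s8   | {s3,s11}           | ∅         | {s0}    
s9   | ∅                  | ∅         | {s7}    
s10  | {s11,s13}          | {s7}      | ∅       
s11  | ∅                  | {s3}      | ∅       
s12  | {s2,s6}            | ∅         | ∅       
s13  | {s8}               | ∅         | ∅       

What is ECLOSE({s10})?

Start with {s10}.
From s10 via lambda: add s11, s13.
From s13 via lambda: add s8.
From s8 via lambda: add s3.
From s3 via lambda: add s4.
No new states can be added; the closed set is {s3, s4, s8, s10, s11, s13}.

{s3, s4, s8, s10, s11, s13}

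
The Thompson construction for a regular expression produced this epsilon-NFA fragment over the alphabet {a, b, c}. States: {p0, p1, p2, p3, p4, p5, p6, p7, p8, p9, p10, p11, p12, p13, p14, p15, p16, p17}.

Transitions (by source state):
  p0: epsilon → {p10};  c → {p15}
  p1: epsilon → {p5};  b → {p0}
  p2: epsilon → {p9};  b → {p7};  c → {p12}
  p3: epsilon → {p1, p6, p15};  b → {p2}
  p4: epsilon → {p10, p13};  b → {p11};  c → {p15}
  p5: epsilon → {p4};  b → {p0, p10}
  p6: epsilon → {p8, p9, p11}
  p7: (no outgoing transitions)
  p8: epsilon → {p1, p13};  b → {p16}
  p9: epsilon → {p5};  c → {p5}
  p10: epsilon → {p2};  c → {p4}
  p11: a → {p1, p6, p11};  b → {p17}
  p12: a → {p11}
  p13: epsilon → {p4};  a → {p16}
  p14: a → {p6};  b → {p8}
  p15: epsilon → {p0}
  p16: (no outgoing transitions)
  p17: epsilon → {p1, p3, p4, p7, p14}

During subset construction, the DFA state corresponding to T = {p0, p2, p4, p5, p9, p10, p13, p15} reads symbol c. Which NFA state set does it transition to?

p0 on c → {p15}.
p2 on c → {p12}.
p4 on c → {p15}.
p9 on c → {p5}.
p10 on c → {p4}.
No c-transition from p5, p13, p15.
Union after reading c: {p4, p5, p12, p15}.
Now take the epsilon-closure:
From p4 via epsilon: add p10, p13.
From p15 via epsilon: add p0.
From p10 via epsilon: add p2.
From p2 via epsilon: add p9.
No new states can be added; the closed set is {p0, p2, p4, p5, p9, p10, p12, p13, p15}.

{p0, p2, p4, p5, p9, p10, p12, p13, p15}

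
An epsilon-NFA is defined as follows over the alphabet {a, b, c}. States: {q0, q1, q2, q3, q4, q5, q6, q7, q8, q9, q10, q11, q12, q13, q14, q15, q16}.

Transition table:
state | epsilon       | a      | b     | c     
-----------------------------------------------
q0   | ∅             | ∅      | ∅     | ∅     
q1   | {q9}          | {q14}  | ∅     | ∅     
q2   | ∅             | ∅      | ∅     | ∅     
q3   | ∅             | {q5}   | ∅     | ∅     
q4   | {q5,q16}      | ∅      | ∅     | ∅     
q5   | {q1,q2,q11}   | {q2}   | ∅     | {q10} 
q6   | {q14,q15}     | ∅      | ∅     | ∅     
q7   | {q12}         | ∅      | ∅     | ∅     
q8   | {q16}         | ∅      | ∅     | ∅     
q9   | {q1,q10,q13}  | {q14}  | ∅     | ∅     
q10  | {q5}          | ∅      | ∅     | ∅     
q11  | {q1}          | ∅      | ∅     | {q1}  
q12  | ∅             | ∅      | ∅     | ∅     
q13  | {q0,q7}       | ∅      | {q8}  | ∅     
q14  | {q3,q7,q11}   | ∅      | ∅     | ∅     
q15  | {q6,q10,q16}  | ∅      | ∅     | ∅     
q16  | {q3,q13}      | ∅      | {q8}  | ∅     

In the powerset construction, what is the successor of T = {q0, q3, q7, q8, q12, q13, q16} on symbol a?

q3 on a → {q5}.
No a-transition from q0, q7, q8, q12, q13, q16.
Union after reading a: {q5}.
Now take the epsilon-closure:
From q5 via epsilon: add q1, q2, q11.
From q1 via epsilon: add q9.
From q9 via epsilon: add q10, q13.
From q13 via epsilon: add q0, q7.
From q7 via epsilon: add q12.
No new states can be added; the closed set is {q0, q1, q2, q5, q7, q9, q10, q11, q12, q13}.

{q0, q1, q2, q5, q7, q9, q10, q11, q12, q13}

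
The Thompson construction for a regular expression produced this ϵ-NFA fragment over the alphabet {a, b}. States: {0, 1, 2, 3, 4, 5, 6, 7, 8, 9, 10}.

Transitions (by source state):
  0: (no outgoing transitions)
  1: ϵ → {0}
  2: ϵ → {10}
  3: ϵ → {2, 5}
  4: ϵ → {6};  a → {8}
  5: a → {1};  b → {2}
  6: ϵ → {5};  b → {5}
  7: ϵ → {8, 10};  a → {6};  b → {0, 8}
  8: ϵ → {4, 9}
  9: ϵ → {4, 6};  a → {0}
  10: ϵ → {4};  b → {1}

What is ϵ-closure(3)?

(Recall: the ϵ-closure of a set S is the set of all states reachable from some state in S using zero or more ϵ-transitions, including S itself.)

{2, 3, 4, 5, 6, 10}

Start with {3}.
From 3 via ϵ: add 2, 5.
From 2 via ϵ: add 10.
From 10 via ϵ: add 4.
From 4 via ϵ: add 6.
No new states can be added; the closed set is {2, 3, 4, 5, 6, 10}.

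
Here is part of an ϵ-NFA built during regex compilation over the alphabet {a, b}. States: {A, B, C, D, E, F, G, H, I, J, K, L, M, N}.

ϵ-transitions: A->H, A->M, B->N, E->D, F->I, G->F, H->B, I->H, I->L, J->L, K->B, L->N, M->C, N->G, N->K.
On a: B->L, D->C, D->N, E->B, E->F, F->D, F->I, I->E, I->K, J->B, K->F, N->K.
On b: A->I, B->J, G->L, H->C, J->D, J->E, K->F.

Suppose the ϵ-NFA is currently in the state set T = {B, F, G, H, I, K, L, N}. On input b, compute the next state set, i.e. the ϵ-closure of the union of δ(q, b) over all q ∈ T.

B on b → {J}.
G on b → {L}.
H on b → {C}.
K on b → {F}.
No b-transition from F, I, L, N.
Union after reading b: {C, F, J, L}.
Now take the ϵ-closure:
From F via ϵ: add I.
From L via ϵ: add N.
From I via ϵ: add H.
From N via ϵ: add G, K.
From H via ϵ: add B.
No new states can be added; the closed set is {B, C, F, G, H, I, J, K, L, N}.

{B, C, F, G, H, I, J, K, L, N}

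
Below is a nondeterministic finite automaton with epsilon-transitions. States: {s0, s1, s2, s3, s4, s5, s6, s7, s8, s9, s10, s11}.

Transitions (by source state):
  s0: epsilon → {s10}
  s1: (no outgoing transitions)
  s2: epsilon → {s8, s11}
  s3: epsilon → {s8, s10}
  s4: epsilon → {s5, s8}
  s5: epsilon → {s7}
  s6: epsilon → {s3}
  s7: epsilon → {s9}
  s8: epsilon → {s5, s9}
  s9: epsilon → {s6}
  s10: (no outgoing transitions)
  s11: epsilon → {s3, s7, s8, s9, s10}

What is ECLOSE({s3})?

{s3, s5, s6, s7, s8, s9, s10}

Start with {s3}.
From s3 via epsilon: add s8, s10.
From s8 via epsilon: add s5, s9.
From s5 via epsilon: add s7.
From s9 via epsilon: add s6.
No new states can be added; the closed set is {s3, s5, s6, s7, s8, s9, s10}.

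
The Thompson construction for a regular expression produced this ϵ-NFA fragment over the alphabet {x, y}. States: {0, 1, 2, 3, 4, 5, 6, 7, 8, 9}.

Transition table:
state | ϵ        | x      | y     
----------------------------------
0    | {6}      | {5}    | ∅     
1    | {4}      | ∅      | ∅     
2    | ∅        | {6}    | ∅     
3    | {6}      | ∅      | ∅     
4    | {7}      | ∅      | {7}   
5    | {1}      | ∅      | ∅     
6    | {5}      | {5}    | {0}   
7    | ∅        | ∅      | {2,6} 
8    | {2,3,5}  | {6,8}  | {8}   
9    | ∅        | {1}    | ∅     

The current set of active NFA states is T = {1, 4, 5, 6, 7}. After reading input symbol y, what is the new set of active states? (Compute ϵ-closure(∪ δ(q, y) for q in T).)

4 on y → {7}.
6 on y → {0}.
7 on y → {2, 6}.
No y-transition from 1, 5.
Union after reading y: {0, 2, 6, 7}.
Now take the ϵ-closure:
From 6 via ϵ: add 5.
From 5 via ϵ: add 1.
From 1 via ϵ: add 4.
No new states can be added; the closed set is {0, 1, 2, 4, 5, 6, 7}.

{0, 1, 2, 4, 5, 6, 7}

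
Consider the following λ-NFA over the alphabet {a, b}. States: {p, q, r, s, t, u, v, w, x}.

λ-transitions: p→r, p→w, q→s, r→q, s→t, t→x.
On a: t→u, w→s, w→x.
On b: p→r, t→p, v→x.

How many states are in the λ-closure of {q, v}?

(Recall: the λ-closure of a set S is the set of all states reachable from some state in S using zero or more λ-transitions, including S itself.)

5

Start with {q, v}.
From q via λ: add s.
From s via λ: add t.
From t via λ: add x.
λ-closure = {q, s, t, v, x}, which has 5 states.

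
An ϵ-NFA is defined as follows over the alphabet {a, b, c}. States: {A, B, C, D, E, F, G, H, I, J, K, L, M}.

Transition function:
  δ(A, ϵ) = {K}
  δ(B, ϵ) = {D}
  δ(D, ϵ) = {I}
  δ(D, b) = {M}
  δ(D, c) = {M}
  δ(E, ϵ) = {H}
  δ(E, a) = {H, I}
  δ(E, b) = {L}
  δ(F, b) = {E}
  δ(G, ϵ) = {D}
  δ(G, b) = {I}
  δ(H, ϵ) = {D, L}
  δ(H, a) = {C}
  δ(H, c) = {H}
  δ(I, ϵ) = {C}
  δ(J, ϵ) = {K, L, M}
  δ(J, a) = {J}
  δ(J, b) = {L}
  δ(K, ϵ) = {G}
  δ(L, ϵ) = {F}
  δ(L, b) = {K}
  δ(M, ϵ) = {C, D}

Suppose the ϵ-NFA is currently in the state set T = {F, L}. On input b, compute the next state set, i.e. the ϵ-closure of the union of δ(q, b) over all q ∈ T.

{C, D, E, F, G, H, I, K, L}

F on b → {E}.
L on b → {K}.
Union after reading b: {E, K}.
Now take the ϵ-closure:
From E via ϵ: add H.
From K via ϵ: add G.
From G via ϵ: add D.
From H via ϵ: add L.
From D via ϵ: add I.
From L via ϵ: add F.
From I via ϵ: add C.
No new states can be added; the closed set is {C, D, E, F, G, H, I, K, L}.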